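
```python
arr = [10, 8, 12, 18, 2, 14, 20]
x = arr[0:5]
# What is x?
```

arr has length 7. The slice arr[0:5] selects indices [0, 1, 2, 3, 4] (0->10, 1->8, 2->12, 3->18, 4->2), giving [10, 8, 12, 18, 2].

[10, 8, 12, 18, 2]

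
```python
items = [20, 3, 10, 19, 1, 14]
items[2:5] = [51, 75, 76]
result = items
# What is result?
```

items starts as [20, 3, 10, 19, 1, 14] (length 6). The slice items[2:5] covers indices [2, 3, 4] with values [10, 19, 1]. Replacing that slice with [51, 75, 76] (same length) produces [20, 3, 51, 75, 76, 14].

[20, 3, 51, 75, 76, 14]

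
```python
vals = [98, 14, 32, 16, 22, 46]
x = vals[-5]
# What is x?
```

vals has length 6. Negative index -5 maps to positive index 6 + (-5) = 1. vals[1] = 14.

14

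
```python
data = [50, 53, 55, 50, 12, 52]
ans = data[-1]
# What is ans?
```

data has length 6. Negative index -1 maps to positive index 6 + (-1) = 5. data[5] = 52.

52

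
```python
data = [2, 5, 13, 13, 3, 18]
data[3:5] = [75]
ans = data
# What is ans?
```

data starts as [2, 5, 13, 13, 3, 18] (length 6). The slice data[3:5] covers indices [3, 4] with values [13, 3]. Replacing that slice with [75] (different length) produces [2, 5, 13, 75, 18].

[2, 5, 13, 75, 18]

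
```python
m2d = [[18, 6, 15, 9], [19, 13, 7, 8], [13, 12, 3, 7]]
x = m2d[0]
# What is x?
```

m2d has 3 rows. Row 0 is [18, 6, 15, 9].

[18, 6, 15, 9]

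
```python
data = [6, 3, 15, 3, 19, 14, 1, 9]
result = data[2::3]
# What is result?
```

data has length 8. The slice data[2::3] selects indices [2, 5] (2->15, 5->14), giving [15, 14].

[15, 14]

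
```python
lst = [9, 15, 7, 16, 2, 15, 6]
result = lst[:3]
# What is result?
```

lst has length 7. The slice lst[:3] selects indices [0, 1, 2] (0->9, 1->15, 2->7), giving [9, 15, 7].

[9, 15, 7]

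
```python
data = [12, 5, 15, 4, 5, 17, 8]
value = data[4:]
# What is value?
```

data has length 7. The slice data[4:] selects indices [4, 5, 6] (4->5, 5->17, 6->8), giving [5, 17, 8].

[5, 17, 8]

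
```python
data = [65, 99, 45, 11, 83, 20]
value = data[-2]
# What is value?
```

data has length 6. Negative index -2 maps to positive index 6 + (-2) = 4. data[4] = 83.

83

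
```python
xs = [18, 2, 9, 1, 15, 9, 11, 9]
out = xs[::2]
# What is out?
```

xs has length 8. The slice xs[::2] selects indices [0, 2, 4, 6] (0->18, 2->9, 4->15, 6->11), giving [18, 9, 15, 11].

[18, 9, 15, 11]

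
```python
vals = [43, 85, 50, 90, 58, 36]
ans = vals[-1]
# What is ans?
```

vals has length 6. Negative index -1 maps to positive index 6 + (-1) = 5. vals[5] = 36.

36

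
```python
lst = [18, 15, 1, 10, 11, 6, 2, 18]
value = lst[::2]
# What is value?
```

lst has length 8. The slice lst[::2] selects indices [0, 2, 4, 6] (0->18, 2->1, 4->11, 6->2), giving [18, 1, 11, 2].

[18, 1, 11, 2]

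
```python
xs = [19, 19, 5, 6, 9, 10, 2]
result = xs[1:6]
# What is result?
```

xs has length 7. The slice xs[1:6] selects indices [1, 2, 3, 4, 5] (1->19, 2->5, 3->6, 4->9, 5->10), giving [19, 5, 6, 9, 10].

[19, 5, 6, 9, 10]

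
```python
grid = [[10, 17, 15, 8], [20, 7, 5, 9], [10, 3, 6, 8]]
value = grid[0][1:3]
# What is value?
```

grid[0] = [10, 17, 15, 8]. grid[0] has length 4. The slice grid[0][1:3] selects indices [1, 2] (1->17, 2->15), giving [17, 15].

[17, 15]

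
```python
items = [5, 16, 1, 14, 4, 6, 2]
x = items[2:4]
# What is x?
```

items has length 7. The slice items[2:4] selects indices [2, 3] (2->1, 3->14), giving [1, 14].

[1, 14]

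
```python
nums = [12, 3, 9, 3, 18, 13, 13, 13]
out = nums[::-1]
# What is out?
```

nums has length 8. The slice nums[::-1] selects indices [7, 6, 5, 4, 3, 2, 1, 0] (7->13, 6->13, 5->13, 4->18, 3->3, 2->9, 1->3, 0->12), giving [13, 13, 13, 18, 3, 9, 3, 12].

[13, 13, 13, 18, 3, 9, 3, 12]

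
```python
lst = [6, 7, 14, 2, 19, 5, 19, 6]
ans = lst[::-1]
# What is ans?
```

lst has length 8. The slice lst[::-1] selects indices [7, 6, 5, 4, 3, 2, 1, 0] (7->6, 6->19, 5->5, 4->19, 3->2, 2->14, 1->7, 0->6), giving [6, 19, 5, 19, 2, 14, 7, 6].

[6, 19, 5, 19, 2, 14, 7, 6]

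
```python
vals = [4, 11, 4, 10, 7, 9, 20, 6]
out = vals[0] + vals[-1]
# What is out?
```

vals has length 8. vals[0] = 4.
vals has length 8. Negative index -1 maps to positive index 8 + (-1) = 7. vals[7] = 6.
Sum: 4 + 6 = 10.

10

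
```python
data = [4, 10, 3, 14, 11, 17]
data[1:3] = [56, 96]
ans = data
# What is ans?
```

data starts as [4, 10, 3, 14, 11, 17] (length 6). The slice data[1:3] covers indices [1, 2] with values [10, 3]. Replacing that slice with [56, 96] (same length) produces [4, 56, 96, 14, 11, 17].

[4, 56, 96, 14, 11, 17]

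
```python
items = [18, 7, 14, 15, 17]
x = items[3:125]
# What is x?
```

items has length 5. The slice items[3:125] selects indices [3, 4] (3->15, 4->17), giving [15, 17].

[15, 17]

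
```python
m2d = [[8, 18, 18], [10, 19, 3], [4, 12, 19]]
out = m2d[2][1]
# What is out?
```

m2d[2] = [4, 12, 19]. Taking column 1 of that row yields 12.

12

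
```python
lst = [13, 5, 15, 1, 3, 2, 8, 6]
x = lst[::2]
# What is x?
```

lst has length 8. The slice lst[::2] selects indices [0, 2, 4, 6] (0->13, 2->15, 4->3, 6->8), giving [13, 15, 3, 8].

[13, 15, 3, 8]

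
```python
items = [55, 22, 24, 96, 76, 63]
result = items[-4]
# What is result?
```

items has length 6. Negative index -4 maps to positive index 6 + (-4) = 2. items[2] = 24.

24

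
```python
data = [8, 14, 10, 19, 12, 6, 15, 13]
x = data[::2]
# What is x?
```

data has length 8. The slice data[::2] selects indices [0, 2, 4, 6] (0->8, 2->10, 4->12, 6->15), giving [8, 10, 12, 15].

[8, 10, 12, 15]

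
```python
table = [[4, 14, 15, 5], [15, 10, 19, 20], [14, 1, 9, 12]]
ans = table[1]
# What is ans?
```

table has 3 rows. Row 1 is [15, 10, 19, 20].

[15, 10, 19, 20]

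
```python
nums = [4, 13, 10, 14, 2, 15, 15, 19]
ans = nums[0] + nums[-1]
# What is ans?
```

nums has length 8. nums[0] = 4.
nums has length 8. Negative index -1 maps to positive index 8 + (-1) = 7. nums[7] = 19.
Sum: 4 + 19 = 23.

23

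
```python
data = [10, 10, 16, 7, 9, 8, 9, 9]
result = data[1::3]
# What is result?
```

data has length 8. The slice data[1::3] selects indices [1, 4, 7] (1->10, 4->9, 7->9), giving [10, 9, 9].

[10, 9, 9]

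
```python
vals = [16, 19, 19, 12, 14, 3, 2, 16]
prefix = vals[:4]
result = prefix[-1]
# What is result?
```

vals has length 8. The slice vals[:4] selects indices [0, 1, 2, 3] (0->16, 1->19, 2->19, 3->12), giving [16, 19, 19, 12]. So prefix = [16, 19, 19, 12]. Then prefix[-1] = 12.

12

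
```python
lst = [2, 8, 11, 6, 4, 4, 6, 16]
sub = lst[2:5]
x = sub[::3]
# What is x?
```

lst has length 8. The slice lst[2:5] selects indices [2, 3, 4] (2->11, 3->6, 4->4), giving [11, 6, 4]. So sub = [11, 6, 4]. sub has length 3. The slice sub[::3] selects indices [0] (0->11), giving [11].

[11]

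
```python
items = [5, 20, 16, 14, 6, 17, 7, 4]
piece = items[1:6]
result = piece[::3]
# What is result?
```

items has length 8. The slice items[1:6] selects indices [1, 2, 3, 4, 5] (1->20, 2->16, 3->14, 4->6, 5->17), giving [20, 16, 14, 6, 17]. So piece = [20, 16, 14, 6, 17]. piece has length 5. The slice piece[::3] selects indices [0, 3] (0->20, 3->6), giving [20, 6].

[20, 6]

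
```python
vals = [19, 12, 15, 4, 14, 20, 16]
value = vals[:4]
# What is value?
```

vals has length 7. The slice vals[:4] selects indices [0, 1, 2, 3] (0->19, 1->12, 2->15, 3->4), giving [19, 12, 15, 4].

[19, 12, 15, 4]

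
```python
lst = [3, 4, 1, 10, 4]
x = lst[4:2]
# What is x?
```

lst has length 5. The slice lst[4:2] resolves to an empty index range, so the result is [].

[]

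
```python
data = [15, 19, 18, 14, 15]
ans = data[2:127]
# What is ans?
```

data has length 5. The slice data[2:127] selects indices [2, 3, 4] (2->18, 3->14, 4->15), giving [18, 14, 15].

[18, 14, 15]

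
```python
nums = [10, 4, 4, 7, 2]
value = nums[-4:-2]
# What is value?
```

nums has length 5. The slice nums[-4:-2] selects indices [1, 2] (1->4, 2->4), giving [4, 4].

[4, 4]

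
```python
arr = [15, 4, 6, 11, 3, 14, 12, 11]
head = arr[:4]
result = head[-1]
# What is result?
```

arr has length 8. The slice arr[:4] selects indices [0, 1, 2, 3] (0->15, 1->4, 2->6, 3->11), giving [15, 4, 6, 11]. So head = [15, 4, 6, 11]. Then head[-1] = 11.

11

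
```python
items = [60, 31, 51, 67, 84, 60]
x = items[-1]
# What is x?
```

items has length 6. Negative index -1 maps to positive index 6 + (-1) = 5. items[5] = 60.

60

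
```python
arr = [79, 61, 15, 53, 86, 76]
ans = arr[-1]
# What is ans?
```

arr has length 6. Negative index -1 maps to positive index 6 + (-1) = 5. arr[5] = 76.

76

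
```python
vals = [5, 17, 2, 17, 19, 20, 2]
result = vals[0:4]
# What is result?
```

vals has length 7. The slice vals[0:4] selects indices [0, 1, 2, 3] (0->5, 1->17, 2->2, 3->17), giving [5, 17, 2, 17].

[5, 17, 2, 17]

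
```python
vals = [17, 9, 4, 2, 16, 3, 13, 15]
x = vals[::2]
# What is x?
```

vals has length 8. The slice vals[::2] selects indices [0, 2, 4, 6] (0->17, 2->4, 4->16, 6->13), giving [17, 4, 16, 13].

[17, 4, 16, 13]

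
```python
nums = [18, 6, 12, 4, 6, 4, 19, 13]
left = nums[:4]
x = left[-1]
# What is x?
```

nums has length 8. The slice nums[:4] selects indices [0, 1, 2, 3] (0->18, 1->6, 2->12, 3->4), giving [18, 6, 12, 4]. So left = [18, 6, 12, 4]. Then left[-1] = 4.

4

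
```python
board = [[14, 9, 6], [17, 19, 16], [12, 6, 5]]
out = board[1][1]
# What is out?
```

board[1] = [17, 19, 16]. Taking column 1 of that row yields 19.

19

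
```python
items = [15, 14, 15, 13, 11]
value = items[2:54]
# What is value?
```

items has length 5. The slice items[2:54] selects indices [2, 3, 4] (2->15, 3->13, 4->11), giving [15, 13, 11].

[15, 13, 11]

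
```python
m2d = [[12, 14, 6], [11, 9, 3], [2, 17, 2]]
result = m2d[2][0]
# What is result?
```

m2d[2] = [2, 17, 2]. Taking column 0 of that row yields 2.

2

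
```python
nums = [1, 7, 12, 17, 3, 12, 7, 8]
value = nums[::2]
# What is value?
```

nums has length 8. The slice nums[::2] selects indices [0, 2, 4, 6] (0->1, 2->12, 4->3, 6->7), giving [1, 12, 3, 7].

[1, 12, 3, 7]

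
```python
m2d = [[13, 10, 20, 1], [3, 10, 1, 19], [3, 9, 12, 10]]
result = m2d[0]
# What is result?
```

m2d has 3 rows. Row 0 is [13, 10, 20, 1].

[13, 10, 20, 1]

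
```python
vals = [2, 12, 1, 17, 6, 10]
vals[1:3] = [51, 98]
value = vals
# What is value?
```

vals starts as [2, 12, 1, 17, 6, 10] (length 6). The slice vals[1:3] covers indices [1, 2] with values [12, 1]. Replacing that slice with [51, 98] (same length) produces [2, 51, 98, 17, 6, 10].

[2, 51, 98, 17, 6, 10]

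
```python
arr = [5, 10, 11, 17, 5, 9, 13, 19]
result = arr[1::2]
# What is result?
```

arr has length 8. The slice arr[1::2] selects indices [1, 3, 5, 7] (1->10, 3->17, 5->9, 7->19), giving [10, 17, 9, 19].

[10, 17, 9, 19]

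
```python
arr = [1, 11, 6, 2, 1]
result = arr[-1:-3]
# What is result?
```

arr has length 5. The slice arr[-1:-3] resolves to an empty index range, so the result is [].

[]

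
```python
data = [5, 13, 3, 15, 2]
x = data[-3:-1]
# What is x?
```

data has length 5. The slice data[-3:-1] selects indices [2, 3] (2->3, 3->15), giving [3, 15].

[3, 15]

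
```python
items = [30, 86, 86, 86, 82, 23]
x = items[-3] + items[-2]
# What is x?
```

items has length 6. Negative index -3 maps to positive index 6 + (-3) = 3. items[3] = 86.
items has length 6. Negative index -2 maps to positive index 6 + (-2) = 4. items[4] = 82.
Sum: 86 + 82 = 168.

168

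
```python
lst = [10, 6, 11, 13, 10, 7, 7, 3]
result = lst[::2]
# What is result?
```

lst has length 8. The slice lst[::2] selects indices [0, 2, 4, 6] (0->10, 2->11, 4->10, 6->7), giving [10, 11, 10, 7].

[10, 11, 10, 7]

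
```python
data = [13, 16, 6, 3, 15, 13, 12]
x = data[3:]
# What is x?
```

data has length 7. The slice data[3:] selects indices [3, 4, 5, 6] (3->3, 4->15, 5->13, 6->12), giving [3, 15, 13, 12].

[3, 15, 13, 12]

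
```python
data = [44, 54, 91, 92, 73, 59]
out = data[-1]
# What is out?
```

data has length 6. Negative index -1 maps to positive index 6 + (-1) = 5. data[5] = 59.

59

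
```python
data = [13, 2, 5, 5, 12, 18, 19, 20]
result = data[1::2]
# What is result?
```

data has length 8. The slice data[1::2] selects indices [1, 3, 5, 7] (1->2, 3->5, 5->18, 7->20), giving [2, 5, 18, 20].

[2, 5, 18, 20]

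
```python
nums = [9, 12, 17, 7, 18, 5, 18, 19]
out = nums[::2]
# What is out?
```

nums has length 8. The slice nums[::2] selects indices [0, 2, 4, 6] (0->9, 2->17, 4->18, 6->18), giving [9, 17, 18, 18].

[9, 17, 18, 18]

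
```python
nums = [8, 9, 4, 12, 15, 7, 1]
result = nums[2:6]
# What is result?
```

nums has length 7. The slice nums[2:6] selects indices [2, 3, 4, 5] (2->4, 3->12, 4->15, 5->7), giving [4, 12, 15, 7].

[4, 12, 15, 7]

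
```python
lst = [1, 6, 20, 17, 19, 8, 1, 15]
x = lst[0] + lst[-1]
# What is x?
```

lst has length 8. lst[0] = 1.
lst has length 8. Negative index -1 maps to positive index 8 + (-1) = 7. lst[7] = 15.
Sum: 1 + 15 = 16.

16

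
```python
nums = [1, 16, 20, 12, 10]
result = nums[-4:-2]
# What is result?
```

nums has length 5. The slice nums[-4:-2] selects indices [1, 2] (1->16, 2->20), giving [16, 20].

[16, 20]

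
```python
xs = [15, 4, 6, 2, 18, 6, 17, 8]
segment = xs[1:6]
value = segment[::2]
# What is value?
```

xs has length 8. The slice xs[1:6] selects indices [1, 2, 3, 4, 5] (1->4, 2->6, 3->2, 4->18, 5->6), giving [4, 6, 2, 18, 6]. So segment = [4, 6, 2, 18, 6]. segment has length 5. The slice segment[::2] selects indices [0, 2, 4] (0->4, 2->2, 4->6), giving [4, 2, 6].

[4, 2, 6]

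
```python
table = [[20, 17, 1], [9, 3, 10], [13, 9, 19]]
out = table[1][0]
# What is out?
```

table[1] = [9, 3, 10]. Taking column 0 of that row yields 9.

9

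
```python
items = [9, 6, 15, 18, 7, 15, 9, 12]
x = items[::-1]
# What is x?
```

items has length 8. The slice items[::-1] selects indices [7, 6, 5, 4, 3, 2, 1, 0] (7->12, 6->9, 5->15, 4->7, 3->18, 2->15, 1->6, 0->9), giving [12, 9, 15, 7, 18, 15, 6, 9].

[12, 9, 15, 7, 18, 15, 6, 9]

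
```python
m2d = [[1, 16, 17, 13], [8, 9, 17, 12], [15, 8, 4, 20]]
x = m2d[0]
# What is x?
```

m2d has 3 rows. Row 0 is [1, 16, 17, 13].

[1, 16, 17, 13]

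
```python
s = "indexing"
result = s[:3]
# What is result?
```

s has length 8. The slice s[:3] selects indices [0, 1, 2] (0->'i', 1->'n', 2->'d'), giving 'ind'.

'ind'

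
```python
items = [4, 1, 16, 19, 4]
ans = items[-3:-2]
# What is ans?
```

items has length 5. The slice items[-3:-2] selects indices [2] (2->16), giving [16].

[16]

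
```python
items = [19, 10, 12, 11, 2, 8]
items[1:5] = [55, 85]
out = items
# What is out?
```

items starts as [19, 10, 12, 11, 2, 8] (length 6). The slice items[1:5] covers indices [1, 2, 3, 4] with values [10, 12, 11, 2]. Replacing that slice with [55, 85] (different length) produces [19, 55, 85, 8].

[19, 55, 85, 8]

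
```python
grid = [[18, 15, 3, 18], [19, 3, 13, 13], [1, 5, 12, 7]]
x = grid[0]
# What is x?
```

grid has 3 rows. Row 0 is [18, 15, 3, 18].

[18, 15, 3, 18]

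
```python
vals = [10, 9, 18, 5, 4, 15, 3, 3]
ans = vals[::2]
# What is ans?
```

vals has length 8. The slice vals[::2] selects indices [0, 2, 4, 6] (0->10, 2->18, 4->4, 6->3), giving [10, 18, 4, 3].

[10, 18, 4, 3]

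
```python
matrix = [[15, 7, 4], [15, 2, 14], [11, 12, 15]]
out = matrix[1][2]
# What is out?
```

matrix[1] = [15, 2, 14]. Taking column 2 of that row yields 14.

14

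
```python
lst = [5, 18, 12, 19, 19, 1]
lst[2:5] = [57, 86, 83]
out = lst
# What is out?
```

lst starts as [5, 18, 12, 19, 19, 1] (length 6). The slice lst[2:5] covers indices [2, 3, 4] with values [12, 19, 19]. Replacing that slice with [57, 86, 83] (same length) produces [5, 18, 57, 86, 83, 1].

[5, 18, 57, 86, 83, 1]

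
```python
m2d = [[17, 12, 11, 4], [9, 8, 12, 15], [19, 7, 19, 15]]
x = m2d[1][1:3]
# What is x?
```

m2d[1] = [9, 8, 12, 15]. m2d[1] has length 4. The slice m2d[1][1:3] selects indices [1, 2] (1->8, 2->12), giving [8, 12].

[8, 12]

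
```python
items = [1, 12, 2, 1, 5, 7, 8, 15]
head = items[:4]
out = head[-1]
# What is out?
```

items has length 8. The slice items[:4] selects indices [0, 1, 2, 3] (0->1, 1->12, 2->2, 3->1), giving [1, 12, 2, 1]. So head = [1, 12, 2, 1]. Then head[-1] = 1.

1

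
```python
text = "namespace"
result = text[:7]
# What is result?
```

text has length 9. The slice text[:7] selects indices [0, 1, 2, 3, 4, 5, 6] (0->'n', 1->'a', 2->'m', 3->'e', 4->'s', 5->'p', 6->'a'), giving 'namespa'.

'namespa'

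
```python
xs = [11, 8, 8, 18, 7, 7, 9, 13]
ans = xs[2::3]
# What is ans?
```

xs has length 8. The slice xs[2::3] selects indices [2, 5] (2->8, 5->7), giving [8, 7].

[8, 7]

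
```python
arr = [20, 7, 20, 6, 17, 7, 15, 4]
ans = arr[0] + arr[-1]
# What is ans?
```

arr has length 8. arr[0] = 20.
arr has length 8. Negative index -1 maps to positive index 8 + (-1) = 7. arr[7] = 4.
Sum: 20 + 4 = 24.

24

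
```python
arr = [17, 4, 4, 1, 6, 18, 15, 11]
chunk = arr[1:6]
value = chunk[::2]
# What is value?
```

arr has length 8. The slice arr[1:6] selects indices [1, 2, 3, 4, 5] (1->4, 2->4, 3->1, 4->6, 5->18), giving [4, 4, 1, 6, 18]. So chunk = [4, 4, 1, 6, 18]. chunk has length 5. The slice chunk[::2] selects indices [0, 2, 4] (0->4, 2->1, 4->18), giving [4, 1, 18].

[4, 1, 18]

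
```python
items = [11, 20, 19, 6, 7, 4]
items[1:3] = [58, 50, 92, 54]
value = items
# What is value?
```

items starts as [11, 20, 19, 6, 7, 4] (length 6). The slice items[1:3] covers indices [1, 2] with values [20, 19]. Replacing that slice with [58, 50, 92, 54] (different length) produces [11, 58, 50, 92, 54, 6, 7, 4].

[11, 58, 50, 92, 54, 6, 7, 4]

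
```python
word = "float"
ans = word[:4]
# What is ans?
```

word has length 5. The slice word[:4] selects indices [0, 1, 2, 3] (0->'f', 1->'l', 2->'o', 3->'a'), giving 'floa'.

'floa'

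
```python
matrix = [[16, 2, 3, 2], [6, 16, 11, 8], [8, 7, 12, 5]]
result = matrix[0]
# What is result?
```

matrix has 3 rows. Row 0 is [16, 2, 3, 2].

[16, 2, 3, 2]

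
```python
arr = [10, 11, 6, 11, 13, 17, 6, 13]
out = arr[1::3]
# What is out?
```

arr has length 8. The slice arr[1::3] selects indices [1, 4, 7] (1->11, 4->13, 7->13), giving [11, 13, 13].

[11, 13, 13]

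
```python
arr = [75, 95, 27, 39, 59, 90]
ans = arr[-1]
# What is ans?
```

arr has length 6. Negative index -1 maps to positive index 6 + (-1) = 5. arr[5] = 90.

90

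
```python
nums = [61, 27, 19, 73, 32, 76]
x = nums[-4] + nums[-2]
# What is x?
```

nums has length 6. Negative index -4 maps to positive index 6 + (-4) = 2. nums[2] = 19.
nums has length 6. Negative index -2 maps to positive index 6 + (-2) = 4. nums[4] = 32.
Sum: 19 + 32 = 51.

51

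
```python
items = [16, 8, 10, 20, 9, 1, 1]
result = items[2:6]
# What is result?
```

items has length 7. The slice items[2:6] selects indices [2, 3, 4, 5] (2->10, 3->20, 4->9, 5->1), giving [10, 20, 9, 1].

[10, 20, 9, 1]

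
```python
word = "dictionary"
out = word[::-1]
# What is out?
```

word has length 10. The slice word[::-1] selects indices [9, 8, 7, 6, 5, 4, 3, 2, 1, 0] (9->'y', 8->'r', 7->'a', 6->'n', 5->'o', 4->'i', 3->'t', 2->'c', 1->'i', 0->'d'), giving 'yranoitcid'.

'yranoitcid'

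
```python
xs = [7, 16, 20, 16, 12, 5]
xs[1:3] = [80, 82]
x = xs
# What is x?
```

xs starts as [7, 16, 20, 16, 12, 5] (length 6). The slice xs[1:3] covers indices [1, 2] with values [16, 20]. Replacing that slice with [80, 82] (same length) produces [7, 80, 82, 16, 12, 5].

[7, 80, 82, 16, 12, 5]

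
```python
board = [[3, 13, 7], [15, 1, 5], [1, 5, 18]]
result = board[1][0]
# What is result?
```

board[1] = [15, 1, 5]. Taking column 0 of that row yields 15.

15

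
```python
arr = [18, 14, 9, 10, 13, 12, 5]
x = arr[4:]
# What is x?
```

arr has length 7. The slice arr[4:] selects indices [4, 5, 6] (4->13, 5->12, 6->5), giving [13, 12, 5].

[13, 12, 5]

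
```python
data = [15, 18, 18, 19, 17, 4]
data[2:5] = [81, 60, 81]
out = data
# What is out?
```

data starts as [15, 18, 18, 19, 17, 4] (length 6). The slice data[2:5] covers indices [2, 3, 4] with values [18, 19, 17]. Replacing that slice with [81, 60, 81] (same length) produces [15, 18, 81, 60, 81, 4].

[15, 18, 81, 60, 81, 4]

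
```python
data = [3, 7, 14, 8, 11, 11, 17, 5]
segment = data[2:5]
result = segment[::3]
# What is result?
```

data has length 8. The slice data[2:5] selects indices [2, 3, 4] (2->14, 3->8, 4->11), giving [14, 8, 11]. So segment = [14, 8, 11]. segment has length 3. The slice segment[::3] selects indices [0] (0->14), giving [14].

[14]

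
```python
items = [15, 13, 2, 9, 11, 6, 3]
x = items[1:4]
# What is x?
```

items has length 7. The slice items[1:4] selects indices [1, 2, 3] (1->13, 2->2, 3->9), giving [13, 2, 9].

[13, 2, 9]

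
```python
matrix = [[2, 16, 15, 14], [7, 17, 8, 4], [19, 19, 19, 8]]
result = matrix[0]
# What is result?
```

matrix has 3 rows. Row 0 is [2, 16, 15, 14].

[2, 16, 15, 14]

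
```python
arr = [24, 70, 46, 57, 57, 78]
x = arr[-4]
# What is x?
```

arr has length 6. Negative index -4 maps to positive index 6 + (-4) = 2. arr[2] = 46.

46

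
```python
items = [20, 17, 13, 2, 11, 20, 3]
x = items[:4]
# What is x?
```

items has length 7. The slice items[:4] selects indices [0, 1, 2, 3] (0->20, 1->17, 2->13, 3->2), giving [20, 17, 13, 2].

[20, 17, 13, 2]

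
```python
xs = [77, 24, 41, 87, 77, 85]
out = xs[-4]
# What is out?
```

xs has length 6. Negative index -4 maps to positive index 6 + (-4) = 2. xs[2] = 41.

41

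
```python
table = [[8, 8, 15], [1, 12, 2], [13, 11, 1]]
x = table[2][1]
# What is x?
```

table[2] = [13, 11, 1]. Taking column 1 of that row yields 11.

11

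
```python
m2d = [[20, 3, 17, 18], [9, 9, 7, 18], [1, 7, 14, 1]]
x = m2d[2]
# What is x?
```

m2d has 3 rows. Row 2 is [1, 7, 14, 1].

[1, 7, 14, 1]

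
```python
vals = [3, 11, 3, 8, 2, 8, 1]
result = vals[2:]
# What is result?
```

vals has length 7. The slice vals[2:] selects indices [2, 3, 4, 5, 6] (2->3, 3->8, 4->2, 5->8, 6->1), giving [3, 8, 2, 8, 1].

[3, 8, 2, 8, 1]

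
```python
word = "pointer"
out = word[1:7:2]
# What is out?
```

word has length 7. The slice word[1:7:2] selects indices [1, 3, 5] (1->'o', 3->'n', 5->'e'), giving 'one'.

'one'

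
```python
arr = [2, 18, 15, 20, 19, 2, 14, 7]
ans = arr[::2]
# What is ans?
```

arr has length 8. The slice arr[::2] selects indices [0, 2, 4, 6] (0->2, 2->15, 4->19, 6->14), giving [2, 15, 19, 14].

[2, 15, 19, 14]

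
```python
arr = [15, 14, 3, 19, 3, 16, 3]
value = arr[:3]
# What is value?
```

arr has length 7. The slice arr[:3] selects indices [0, 1, 2] (0->15, 1->14, 2->3), giving [15, 14, 3].

[15, 14, 3]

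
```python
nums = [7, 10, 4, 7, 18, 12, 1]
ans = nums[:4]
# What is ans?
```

nums has length 7. The slice nums[:4] selects indices [0, 1, 2, 3] (0->7, 1->10, 2->4, 3->7), giving [7, 10, 4, 7].

[7, 10, 4, 7]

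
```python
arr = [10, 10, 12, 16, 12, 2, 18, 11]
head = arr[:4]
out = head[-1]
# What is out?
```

arr has length 8. The slice arr[:4] selects indices [0, 1, 2, 3] (0->10, 1->10, 2->12, 3->16), giving [10, 10, 12, 16]. So head = [10, 10, 12, 16]. Then head[-1] = 16.

16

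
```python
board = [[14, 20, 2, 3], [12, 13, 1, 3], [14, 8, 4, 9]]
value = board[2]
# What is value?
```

board has 3 rows. Row 2 is [14, 8, 4, 9].

[14, 8, 4, 9]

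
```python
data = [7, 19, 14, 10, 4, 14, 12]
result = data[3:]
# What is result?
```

data has length 7. The slice data[3:] selects indices [3, 4, 5, 6] (3->10, 4->4, 5->14, 6->12), giving [10, 4, 14, 12].

[10, 4, 14, 12]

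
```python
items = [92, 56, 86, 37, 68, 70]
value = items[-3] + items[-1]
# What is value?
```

items has length 6. Negative index -3 maps to positive index 6 + (-3) = 3. items[3] = 37.
items has length 6. Negative index -1 maps to positive index 6 + (-1) = 5. items[5] = 70.
Sum: 37 + 70 = 107.

107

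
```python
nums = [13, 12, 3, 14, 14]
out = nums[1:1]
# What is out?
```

nums has length 5. The slice nums[1:1] resolves to an empty index range, so the result is [].

[]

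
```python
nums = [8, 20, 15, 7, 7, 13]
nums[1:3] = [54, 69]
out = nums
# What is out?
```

nums starts as [8, 20, 15, 7, 7, 13] (length 6). The slice nums[1:3] covers indices [1, 2] with values [20, 15]. Replacing that slice with [54, 69] (same length) produces [8, 54, 69, 7, 7, 13].

[8, 54, 69, 7, 7, 13]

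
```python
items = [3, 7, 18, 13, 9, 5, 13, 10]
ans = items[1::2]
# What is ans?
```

items has length 8. The slice items[1::2] selects indices [1, 3, 5, 7] (1->7, 3->13, 5->5, 7->10), giving [7, 13, 5, 10].

[7, 13, 5, 10]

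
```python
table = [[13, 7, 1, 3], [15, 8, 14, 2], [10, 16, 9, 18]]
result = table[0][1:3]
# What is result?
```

table[0] = [13, 7, 1, 3]. table[0] has length 4. The slice table[0][1:3] selects indices [1, 2] (1->7, 2->1), giving [7, 1].

[7, 1]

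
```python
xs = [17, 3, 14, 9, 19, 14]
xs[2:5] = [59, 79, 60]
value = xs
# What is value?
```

xs starts as [17, 3, 14, 9, 19, 14] (length 6). The slice xs[2:5] covers indices [2, 3, 4] with values [14, 9, 19]. Replacing that slice with [59, 79, 60] (same length) produces [17, 3, 59, 79, 60, 14].

[17, 3, 59, 79, 60, 14]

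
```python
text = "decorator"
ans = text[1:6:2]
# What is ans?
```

text has length 9. The slice text[1:6:2] selects indices [1, 3, 5] (1->'e', 3->'o', 5->'a'), giving 'eoa'.

'eoa'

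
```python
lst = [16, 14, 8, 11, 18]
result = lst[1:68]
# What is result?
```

lst has length 5. The slice lst[1:68] selects indices [1, 2, 3, 4] (1->14, 2->8, 3->11, 4->18), giving [14, 8, 11, 18].

[14, 8, 11, 18]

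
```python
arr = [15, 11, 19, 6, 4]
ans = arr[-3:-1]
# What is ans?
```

arr has length 5. The slice arr[-3:-1] selects indices [2, 3] (2->19, 3->6), giving [19, 6].

[19, 6]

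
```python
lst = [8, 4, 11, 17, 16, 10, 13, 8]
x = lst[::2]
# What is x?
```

lst has length 8. The slice lst[::2] selects indices [0, 2, 4, 6] (0->8, 2->11, 4->16, 6->13), giving [8, 11, 16, 13].

[8, 11, 16, 13]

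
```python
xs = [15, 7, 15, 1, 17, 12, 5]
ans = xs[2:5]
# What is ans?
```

xs has length 7. The slice xs[2:5] selects indices [2, 3, 4] (2->15, 3->1, 4->17), giving [15, 1, 17].

[15, 1, 17]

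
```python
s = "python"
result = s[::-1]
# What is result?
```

s has length 6. The slice s[::-1] selects indices [5, 4, 3, 2, 1, 0] (5->'n', 4->'o', 3->'h', 2->'t', 1->'y', 0->'p'), giving 'nohtyp'.

'nohtyp'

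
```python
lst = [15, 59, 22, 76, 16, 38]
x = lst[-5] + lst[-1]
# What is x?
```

lst has length 6. Negative index -5 maps to positive index 6 + (-5) = 1. lst[1] = 59.
lst has length 6. Negative index -1 maps to positive index 6 + (-1) = 5. lst[5] = 38.
Sum: 59 + 38 = 97.

97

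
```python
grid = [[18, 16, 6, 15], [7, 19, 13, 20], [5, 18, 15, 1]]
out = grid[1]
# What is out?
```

grid has 3 rows. Row 1 is [7, 19, 13, 20].

[7, 19, 13, 20]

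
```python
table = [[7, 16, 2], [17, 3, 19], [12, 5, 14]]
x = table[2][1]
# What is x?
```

table[2] = [12, 5, 14]. Taking column 1 of that row yields 5.

5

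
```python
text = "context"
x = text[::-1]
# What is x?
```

text has length 7. The slice text[::-1] selects indices [6, 5, 4, 3, 2, 1, 0] (6->'t', 5->'x', 4->'e', 3->'t', 2->'n', 1->'o', 0->'c'), giving 'txetnoc'.

'txetnoc'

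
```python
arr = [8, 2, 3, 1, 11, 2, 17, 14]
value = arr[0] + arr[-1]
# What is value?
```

arr has length 8. arr[0] = 8.
arr has length 8. Negative index -1 maps to positive index 8 + (-1) = 7. arr[7] = 14.
Sum: 8 + 14 = 22.

22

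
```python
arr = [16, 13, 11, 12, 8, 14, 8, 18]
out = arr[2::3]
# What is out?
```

arr has length 8. The slice arr[2::3] selects indices [2, 5] (2->11, 5->14), giving [11, 14].

[11, 14]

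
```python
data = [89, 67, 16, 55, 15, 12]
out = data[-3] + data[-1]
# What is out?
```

data has length 6. Negative index -3 maps to positive index 6 + (-3) = 3. data[3] = 55.
data has length 6. Negative index -1 maps to positive index 6 + (-1) = 5. data[5] = 12.
Sum: 55 + 12 = 67.

67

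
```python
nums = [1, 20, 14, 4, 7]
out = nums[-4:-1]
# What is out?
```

nums has length 5. The slice nums[-4:-1] selects indices [1, 2, 3] (1->20, 2->14, 3->4), giving [20, 14, 4].

[20, 14, 4]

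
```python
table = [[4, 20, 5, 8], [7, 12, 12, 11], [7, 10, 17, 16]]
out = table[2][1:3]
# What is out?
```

table[2] = [7, 10, 17, 16]. table[2] has length 4. The slice table[2][1:3] selects indices [1, 2] (1->10, 2->17), giving [10, 17].

[10, 17]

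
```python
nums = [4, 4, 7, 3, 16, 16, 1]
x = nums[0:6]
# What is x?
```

nums has length 7. The slice nums[0:6] selects indices [0, 1, 2, 3, 4, 5] (0->4, 1->4, 2->7, 3->3, 4->16, 5->16), giving [4, 4, 7, 3, 16, 16].

[4, 4, 7, 3, 16, 16]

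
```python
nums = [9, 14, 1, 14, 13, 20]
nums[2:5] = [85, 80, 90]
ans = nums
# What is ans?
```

nums starts as [9, 14, 1, 14, 13, 20] (length 6). The slice nums[2:5] covers indices [2, 3, 4] with values [1, 14, 13]. Replacing that slice with [85, 80, 90] (same length) produces [9, 14, 85, 80, 90, 20].

[9, 14, 85, 80, 90, 20]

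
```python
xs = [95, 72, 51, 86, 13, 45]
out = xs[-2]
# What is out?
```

xs has length 6. Negative index -2 maps to positive index 6 + (-2) = 4. xs[4] = 13.

13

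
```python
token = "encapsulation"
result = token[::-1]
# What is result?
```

token has length 13. The slice token[::-1] selects indices [12, 11, 10, 9, 8, 7, 6, 5, 4, 3, 2, 1, 0] (12->'n', 11->'o', 10->'i', 9->'t', 8->'a', 7->'l', 6->'u', 5->'s', 4->'p', 3->'a', 2->'c', 1->'n', 0->'e'), giving 'noitaluspacne'.

'noitaluspacne'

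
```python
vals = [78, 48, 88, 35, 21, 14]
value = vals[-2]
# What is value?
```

vals has length 6. Negative index -2 maps to positive index 6 + (-2) = 4. vals[4] = 21.

21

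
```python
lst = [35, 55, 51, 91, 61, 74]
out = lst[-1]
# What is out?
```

lst has length 6. Negative index -1 maps to positive index 6 + (-1) = 5. lst[5] = 74.

74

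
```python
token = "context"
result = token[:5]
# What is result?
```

token has length 7. The slice token[:5] selects indices [0, 1, 2, 3, 4] (0->'c', 1->'o', 2->'n', 3->'t', 4->'e'), giving 'conte'.

'conte'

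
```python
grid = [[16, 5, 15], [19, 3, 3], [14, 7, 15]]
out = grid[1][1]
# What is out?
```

grid[1] = [19, 3, 3]. Taking column 1 of that row yields 3.

3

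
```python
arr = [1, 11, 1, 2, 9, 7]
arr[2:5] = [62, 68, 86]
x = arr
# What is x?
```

arr starts as [1, 11, 1, 2, 9, 7] (length 6). The slice arr[2:5] covers indices [2, 3, 4] with values [1, 2, 9]. Replacing that slice with [62, 68, 86] (same length) produces [1, 11, 62, 68, 86, 7].

[1, 11, 62, 68, 86, 7]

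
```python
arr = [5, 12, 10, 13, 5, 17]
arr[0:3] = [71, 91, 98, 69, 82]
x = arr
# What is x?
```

arr starts as [5, 12, 10, 13, 5, 17] (length 6). The slice arr[0:3] covers indices [0, 1, 2] with values [5, 12, 10]. Replacing that slice with [71, 91, 98, 69, 82] (different length) produces [71, 91, 98, 69, 82, 13, 5, 17].

[71, 91, 98, 69, 82, 13, 5, 17]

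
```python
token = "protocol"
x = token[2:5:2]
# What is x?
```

token has length 8. The slice token[2:5:2] selects indices [2, 4] (2->'o', 4->'o'), giving 'oo'.

'oo'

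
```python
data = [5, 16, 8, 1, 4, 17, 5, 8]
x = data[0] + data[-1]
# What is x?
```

data has length 8. data[0] = 5.
data has length 8. Negative index -1 maps to positive index 8 + (-1) = 7. data[7] = 8.
Sum: 5 + 8 = 13.

13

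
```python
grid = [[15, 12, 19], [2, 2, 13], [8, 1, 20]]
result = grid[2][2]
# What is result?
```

grid[2] = [8, 1, 20]. Taking column 2 of that row yields 20.

20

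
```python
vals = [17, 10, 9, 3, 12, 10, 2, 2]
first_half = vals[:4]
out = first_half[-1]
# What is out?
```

vals has length 8. The slice vals[:4] selects indices [0, 1, 2, 3] (0->17, 1->10, 2->9, 3->3), giving [17, 10, 9, 3]. So first_half = [17, 10, 9, 3]. Then first_half[-1] = 3.

3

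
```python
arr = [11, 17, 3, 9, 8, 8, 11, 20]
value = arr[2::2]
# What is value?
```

arr has length 8. The slice arr[2::2] selects indices [2, 4, 6] (2->3, 4->8, 6->11), giving [3, 8, 11].

[3, 8, 11]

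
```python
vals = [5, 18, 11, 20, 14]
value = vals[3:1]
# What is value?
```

vals has length 5. The slice vals[3:1] resolves to an empty index range, so the result is [].

[]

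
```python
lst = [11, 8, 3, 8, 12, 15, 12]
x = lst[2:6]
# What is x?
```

lst has length 7. The slice lst[2:6] selects indices [2, 3, 4, 5] (2->3, 3->8, 4->12, 5->15), giving [3, 8, 12, 15].

[3, 8, 12, 15]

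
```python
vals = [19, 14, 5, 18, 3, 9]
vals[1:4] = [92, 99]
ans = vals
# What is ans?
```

vals starts as [19, 14, 5, 18, 3, 9] (length 6). The slice vals[1:4] covers indices [1, 2, 3] with values [14, 5, 18]. Replacing that slice with [92, 99] (different length) produces [19, 92, 99, 3, 9].

[19, 92, 99, 3, 9]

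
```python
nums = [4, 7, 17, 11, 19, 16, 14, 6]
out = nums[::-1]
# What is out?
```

nums has length 8. The slice nums[::-1] selects indices [7, 6, 5, 4, 3, 2, 1, 0] (7->6, 6->14, 5->16, 4->19, 3->11, 2->17, 1->7, 0->4), giving [6, 14, 16, 19, 11, 17, 7, 4].

[6, 14, 16, 19, 11, 17, 7, 4]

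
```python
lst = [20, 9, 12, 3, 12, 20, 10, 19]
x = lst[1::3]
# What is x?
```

lst has length 8. The slice lst[1::3] selects indices [1, 4, 7] (1->9, 4->12, 7->19), giving [9, 12, 19].

[9, 12, 19]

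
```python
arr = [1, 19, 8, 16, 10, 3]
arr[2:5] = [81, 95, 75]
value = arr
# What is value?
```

arr starts as [1, 19, 8, 16, 10, 3] (length 6). The slice arr[2:5] covers indices [2, 3, 4] with values [8, 16, 10]. Replacing that slice with [81, 95, 75] (same length) produces [1, 19, 81, 95, 75, 3].

[1, 19, 81, 95, 75, 3]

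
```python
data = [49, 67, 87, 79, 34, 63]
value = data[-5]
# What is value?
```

data has length 6. Negative index -5 maps to positive index 6 + (-5) = 1. data[1] = 67.

67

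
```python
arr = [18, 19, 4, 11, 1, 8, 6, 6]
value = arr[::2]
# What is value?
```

arr has length 8. The slice arr[::2] selects indices [0, 2, 4, 6] (0->18, 2->4, 4->1, 6->6), giving [18, 4, 1, 6].

[18, 4, 1, 6]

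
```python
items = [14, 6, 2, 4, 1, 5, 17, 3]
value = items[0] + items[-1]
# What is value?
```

items has length 8. items[0] = 14.
items has length 8. Negative index -1 maps to positive index 8 + (-1) = 7. items[7] = 3.
Sum: 14 + 3 = 17.

17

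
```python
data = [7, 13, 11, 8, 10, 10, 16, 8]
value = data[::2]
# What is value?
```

data has length 8. The slice data[::2] selects indices [0, 2, 4, 6] (0->7, 2->11, 4->10, 6->16), giving [7, 11, 10, 16].

[7, 11, 10, 16]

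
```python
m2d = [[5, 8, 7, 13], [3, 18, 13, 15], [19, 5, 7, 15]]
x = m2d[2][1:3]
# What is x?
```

m2d[2] = [19, 5, 7, 15]. m2d[2] has length 4. The slice m2d[2][1:3] selects indices [1, 2] (1->5, 2->7), giving [5, 7].

[5, 7]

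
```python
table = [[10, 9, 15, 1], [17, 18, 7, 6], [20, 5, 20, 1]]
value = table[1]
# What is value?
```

table has 3 rows. Row 1 is [17, 18, 7, 6].

[17, 18, 7, 6]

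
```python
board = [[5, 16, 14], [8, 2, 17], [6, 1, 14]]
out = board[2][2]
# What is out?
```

board[2] = [6, 1, 14]. Taking column 2 of that row yields 14.

14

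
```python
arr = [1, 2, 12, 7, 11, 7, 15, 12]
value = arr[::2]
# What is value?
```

arr has length 8. The slice arr[::2] selects indices [0, 2, 4, 6] (0->1, 2->12, 4->11, 6->15), giving [1, 12, 11, 15].

[1, 12, 11, 15]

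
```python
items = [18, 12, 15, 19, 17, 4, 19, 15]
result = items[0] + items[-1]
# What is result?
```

items has length 8. items[0] = 18.
items has length 8. Negative index -1 maps to positive index 8 + (-1) = 7. items[7] = 15.
Sum: 18 + 15 = 33.

33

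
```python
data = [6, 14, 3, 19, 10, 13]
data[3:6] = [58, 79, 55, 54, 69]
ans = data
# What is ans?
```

data starts as [6, 14, 3, 19, 10, 13] (length 6). The slice data[3:6] covers indices [3, 4, 5] with values [19, 10, 13]. Replacing that slice with [58, 79, 55, 54, 69] (different length) produces [6, 14, 3, 58, 79, 55, 54, 69].

[6, 14, 3, 58, 79, 55, 54, 69]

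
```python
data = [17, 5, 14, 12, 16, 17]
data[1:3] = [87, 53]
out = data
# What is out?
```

data starts as [17, 5, 14, 12, 16, 17] (length 6). The slice data[1:3] covers indices [1, 2] with values [5, 14]. Replacing that slice with [87, 53] (same length) produces [17, 87, 53, 12, 16, 17].

[17, 87, 53, 12, 16, 17]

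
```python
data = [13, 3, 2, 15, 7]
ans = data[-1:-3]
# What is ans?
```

data has length 5. The slice data[-1:-3] resolves to an empty index range, so the result is [].

[]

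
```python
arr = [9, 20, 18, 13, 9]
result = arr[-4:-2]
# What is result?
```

arr has length 5. The slice arr[-4:-2] selects indices [1, 2] (1->20, 2->18), giving [20, 18].

[20, 18]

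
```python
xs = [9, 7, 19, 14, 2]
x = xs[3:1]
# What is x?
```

xs has length 5. The slice xs[3:1] resolves to an empty index range, so the result is [].

[]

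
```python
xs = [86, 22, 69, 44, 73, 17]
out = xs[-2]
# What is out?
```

xs has length 6. Negative index -2 maps to positive index 6 + (-2) = 4. xs[4] = 73.

73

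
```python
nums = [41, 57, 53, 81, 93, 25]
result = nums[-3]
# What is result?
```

nums has length 6. Negative index -3 maps to positive index 6 + (-3) = 3. nums[3] = 81.

81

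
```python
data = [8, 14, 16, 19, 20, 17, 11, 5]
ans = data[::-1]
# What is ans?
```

data has length 8. The slice data[::-1] selects indices [7, 6, 5, 4, 3, 2, 1, 0] (7->5, 6->11, 5->17, 4->20, 3->19, 2->16, 1->14, 0->8), giving [5, 11, 17, 20, 19, 16, 14, 8].

[5, 11, 17, 20, 19, 16, 14, 8]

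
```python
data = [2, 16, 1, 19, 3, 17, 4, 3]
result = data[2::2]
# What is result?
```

data has length 8. The slice data[2::2] selects indices [2, 4, 6] (2->1, 4->3, 6->4), giving [1, 3, 4].

[1, 3, 4]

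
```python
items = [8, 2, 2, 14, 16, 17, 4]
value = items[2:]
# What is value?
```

items has length 7. The slice items[2:] selects indices [2, 3, 4, 5, 6] (2->2, 3->14, 4->16, 5->17, 6->4), giving [2, 14, 16, 17, 4].

[2, 14, 16, 17, 4]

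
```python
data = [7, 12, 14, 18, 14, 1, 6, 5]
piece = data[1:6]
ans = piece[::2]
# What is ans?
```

data has length 8. The slice data[1:6] selects indices [1, 2, 3, 4, 5] (1->12, 2->14, 3->18, 4->14, 5->1), giving [12, 14, 18, 14, 1]. So piece = [12, 14, 18, 14, 1]. piece has length 5. The slice piece[::2] selects indices [0, 2, 4] (0->12, 2->18, 4->1), giving [12, 18, 1].

[12, 18, 1]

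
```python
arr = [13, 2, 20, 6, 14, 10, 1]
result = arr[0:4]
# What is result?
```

arr has length 7. The slice arr[0:4] selects indices [0, 1, 2, 3] (0->13, 1->2, 2->20, 3->6), giving [13, 2, 20, 6].

[13, 2, 20, 6]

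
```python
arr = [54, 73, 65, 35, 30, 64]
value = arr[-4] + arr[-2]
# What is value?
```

arr has length 6. Negative index -4 maps to positive index 6 + (-4) = 2. arr[2] = 65.
arr has length 6. Negative index -2 maps to positive index 6 + (-2) = 4. arr[4] = 30.
Sum: 65 + 30 = 95.

95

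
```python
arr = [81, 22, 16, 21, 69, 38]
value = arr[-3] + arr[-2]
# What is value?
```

arr has length 6. Negative index -3 maps to positive index 6 + (-3) = 3. arr[3] = 21.
arr has length 6. Negative index -2 maps to positive index 6 + (-2) = 4. arr[4] = 69.
Sum: 21 + 69 = 90.

90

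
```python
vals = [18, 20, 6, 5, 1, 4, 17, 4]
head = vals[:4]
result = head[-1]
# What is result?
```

vals has length 8. The slice vals[:4] selects indices [0, 1, 2, 3] (0->18, 1->20, 2->6, 3->5), giving [18, 20, 6, 5]. So head = [18, 20, 6, 5]. Then head[-1] = 5.

5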